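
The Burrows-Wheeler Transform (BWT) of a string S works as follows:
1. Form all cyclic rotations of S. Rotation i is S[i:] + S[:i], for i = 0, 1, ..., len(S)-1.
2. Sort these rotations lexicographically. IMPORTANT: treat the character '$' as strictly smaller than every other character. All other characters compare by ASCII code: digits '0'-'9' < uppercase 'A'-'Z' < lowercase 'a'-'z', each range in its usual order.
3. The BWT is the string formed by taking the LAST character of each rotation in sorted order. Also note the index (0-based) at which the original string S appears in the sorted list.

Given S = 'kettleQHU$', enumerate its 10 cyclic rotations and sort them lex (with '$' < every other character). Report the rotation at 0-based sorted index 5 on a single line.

Answer: ettleQHU$k

Derivation:
All 10 rotations (rotation i = S[i:]+S[:i]):
  rot[0] = kettleQHU$
  rot[1] = ettleQHU$k
  rot[2] = ttleQHU$ke
  rot[3] = tleQHU$ket
  rot[4] = leQHU$kett
  rot[5] = eQHU$kettl
  rot[6] = QHU$kettle
  rot[7] = HU$kettleQ
  rot[8] = U$kettleQH
  rot[9] = $kettleQHU
Sorted (with $ < everything):
  sorted[0] = $kettleQHU
  sorted[1] = HU$kettleQ
  sorted[2] = QHU$kettle
  sorted[3] = U$kettleQH
  sorted[4] = eQHU$kettl
  sorted[5] = ettleQHU$k
  sorted[6] = kettleQHU$
  sorted[7] = leQHU$kett
  sorted[8] = tleQHU$ket
  sorted[9] = ttleQHU$ke
sorted[5] = ettleQHU$k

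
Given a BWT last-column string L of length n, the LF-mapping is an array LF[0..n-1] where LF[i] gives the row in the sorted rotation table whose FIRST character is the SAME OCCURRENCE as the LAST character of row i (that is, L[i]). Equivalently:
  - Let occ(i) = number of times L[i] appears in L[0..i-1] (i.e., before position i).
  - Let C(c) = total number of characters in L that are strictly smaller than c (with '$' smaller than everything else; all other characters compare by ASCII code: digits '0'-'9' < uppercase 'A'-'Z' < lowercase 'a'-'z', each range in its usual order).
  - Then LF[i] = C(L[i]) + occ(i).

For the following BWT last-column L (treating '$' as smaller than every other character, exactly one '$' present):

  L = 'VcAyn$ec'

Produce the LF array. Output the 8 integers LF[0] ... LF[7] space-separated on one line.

Char counts: '$':1, 'A':1, 'V':1, 'c':2, 'e':1, 'n':1, 'y':1
C (first-col start): C('$')=0, C('A')=1, C('V')=2, C('c')=3, C('e')=5, C('n')=6, C('y')=7
L[0]='V': occ=0, LF[0]=C('V')+0=2+0=2
L[1]='c': occ=0, LF[1]=C('c')+0=3+0=3
L[2]='A': occ=0, LF[2]=C('A')+0=1+0=1
L[3]='y': occ=0, LF[3]=C('y')+0=7+0=7
L[4]='n': occ=0, LF[4]=C('n')+0=6+0=6
L[5]='$': occ=0, LF[5]=C('$')+0=0+0=0
L[6]='e': occ=0, LF[6]=C('e')+0=5+0=5
L[7]='c': occ=1, LF[7]=C('c')+1=3+1=4

Answer: 2 3 1 7 6 0 5 4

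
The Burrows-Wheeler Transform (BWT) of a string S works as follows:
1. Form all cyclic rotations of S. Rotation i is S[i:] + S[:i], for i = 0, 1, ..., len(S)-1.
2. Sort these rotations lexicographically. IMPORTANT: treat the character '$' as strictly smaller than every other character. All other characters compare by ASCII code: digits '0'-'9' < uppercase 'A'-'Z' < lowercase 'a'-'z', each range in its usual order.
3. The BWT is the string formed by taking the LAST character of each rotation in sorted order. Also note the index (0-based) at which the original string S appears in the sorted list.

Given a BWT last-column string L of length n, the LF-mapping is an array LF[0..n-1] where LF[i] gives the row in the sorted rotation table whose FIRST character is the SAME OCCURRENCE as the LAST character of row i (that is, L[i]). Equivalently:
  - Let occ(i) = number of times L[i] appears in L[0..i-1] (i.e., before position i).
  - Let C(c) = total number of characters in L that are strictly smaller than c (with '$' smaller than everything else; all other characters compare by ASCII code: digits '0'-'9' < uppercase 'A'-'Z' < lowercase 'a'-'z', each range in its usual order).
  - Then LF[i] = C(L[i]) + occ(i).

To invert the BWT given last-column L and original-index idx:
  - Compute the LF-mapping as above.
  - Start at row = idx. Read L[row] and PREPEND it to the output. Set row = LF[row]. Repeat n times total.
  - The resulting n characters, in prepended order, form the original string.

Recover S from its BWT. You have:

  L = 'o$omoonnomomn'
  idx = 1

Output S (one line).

Answer: mmoomonnoono$

Derivation:
LF mapping: 7 0 8 1 9 10 4 5 11 2 12 3 6
Walk LF starting at row 1, prepending L[row]:
  step 1: row=1, L[1]='$', prepend. Next row=LF[1]=0
  step 2: row=0, L[0]='o', prepend. Next row=LF[0]=7
  step 3: row=7, L[7]='n', prepend. Next row=LF[7]=5
  step 4: row=5, L[5]='o', prepend. Next row=LF[5]=10
  step 5: row=10, L[10]='o', prepend. Next row=LF[10]=12
  step 6: row=12, L[12]='n', prepend. Next row=LF[12]=6
  step 7: row=6, L[6]='n', prepend. Next row=LF[6]=4
  step 8: row=4, L[4]='o', prepend. Next row=LF[4]=9
  step 9: row=9, L[9]='m', prepend. Next row=LF[9]=2
  step 10: row=2, L[2]='o', prepend. Next row=LF[2]=8
  step 11: row=8, L[8]='o', prepend. Next row=LF[8]=11
  step 12: row=11, L[11]='m', prepend. Next row=LF[11]=3
  step 13: row=3, L[3]='m', prepend. Next row=LF[3]=1
Reversed output: mmoomonnoono$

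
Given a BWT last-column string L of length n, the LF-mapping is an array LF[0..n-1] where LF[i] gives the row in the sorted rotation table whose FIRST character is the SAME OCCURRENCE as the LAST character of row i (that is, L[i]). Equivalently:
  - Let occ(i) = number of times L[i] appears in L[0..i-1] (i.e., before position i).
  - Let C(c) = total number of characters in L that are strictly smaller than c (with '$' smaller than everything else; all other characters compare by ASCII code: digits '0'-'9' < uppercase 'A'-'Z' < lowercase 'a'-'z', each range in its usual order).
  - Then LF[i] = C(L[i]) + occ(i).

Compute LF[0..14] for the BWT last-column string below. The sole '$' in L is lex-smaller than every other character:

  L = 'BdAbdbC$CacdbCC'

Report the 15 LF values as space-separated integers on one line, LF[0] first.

Char counts: '$':1, 'A':1, 'B':1, 'C':4, 'a':1, 'b':3, 'c':1, 'd':3
C (first-col start): C('$')=0, C('A')=1, C('B')=2, C('C')=3, C('a')=7, C('b')=8, C('c')=11, C('d')=12
L[0]='B': occ=0, LF[0]=C('B')+0=2+0=2
L[1]='d': occ=0, LF[1]=C('d')+0=12+0=12
L[2]='A': occ=0, LF[2]=C('A')+0=1+0=1
L[3]='b': occ=0, LF[3]=C('b')+0=8+0=8
L[4]='d': occ=1, LF[4]=C('d')+1=12+1=13
L[5]='b': occ=1, LF[5]=C('b')+1=8+1=9
L[6]='C': occ=0, LF[6]=C('C')+0=3+0=3
L[7]='$': occ=0, LF[7]=C('$')+0=0+0=0
L[8]='C': occ=1, LF[8]=C('C')+1=3+1=4
L[9]='a': occ=0, LF[9]=C('a')+0=7+0=7
L[10]='c': occ=0, LF[10]=C('c')+0=11+0=11
L[11]='d': occ=2, LF[11]=C('d')+2=12+2=14
L[12]='b': occ=2, LF[12]=C('b')+2=8+2=10
L[13]='C': occ=2, LF[13]=C('C')+2=3+2=5
L[14]='C': occ=3, LF[14]=C('C')+3=3+3=6

Answer: 2 12 1 8 13 9 3 0 4 7 11 14 10 5 6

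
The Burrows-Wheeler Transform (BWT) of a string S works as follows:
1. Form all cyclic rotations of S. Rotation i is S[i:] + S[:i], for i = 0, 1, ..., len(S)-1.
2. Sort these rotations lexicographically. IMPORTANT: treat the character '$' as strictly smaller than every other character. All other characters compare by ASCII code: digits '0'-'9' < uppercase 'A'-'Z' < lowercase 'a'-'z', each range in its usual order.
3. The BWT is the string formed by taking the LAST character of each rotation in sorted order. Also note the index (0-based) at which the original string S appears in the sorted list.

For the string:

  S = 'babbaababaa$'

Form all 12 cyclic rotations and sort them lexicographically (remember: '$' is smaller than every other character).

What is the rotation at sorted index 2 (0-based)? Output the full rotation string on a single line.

All 12 rotations (rotation i = S[i:]+S[:i]):
  rot[0] = babbaababaa$
  rot[1] = abbaababaa$b
  rot[2] = bbaababaa$ba
  rot[3] = baababaa$bab
  rot[4] = aababaa$babb
  rot[5] = ababaa$babba
  rot[6] = babaa$babbaa
  rot[7] = abaa$babbaab
  rot[8] = baa$babbaaba
  rot[9] = aa$babbaabab
  rot[10] = a$babbaababa
  rot[11] = $babbaababaa
Sorted (with $ < everything):
  sorted[0] = $babbaababaa
  sorted[1] = a$babbaababa
  sorted[2] = aa$babbaabab
  sorted[3] = aababaa$babb
  sorted[4] = abaa$babbaab
  sorted[5] = ababaa$babba
  sorted[6] = abbaababaa$b
  sorted[7] = baa$babbaaba
  sorted[8] = baababaa$bab
  sorted[9] = babaa$babbaa
  sorted[10] = babbaababaa$
  sorted[11] = bbaababaa$ba
sorted[2] = aa$babbaabab

Answer: aa$babbaabab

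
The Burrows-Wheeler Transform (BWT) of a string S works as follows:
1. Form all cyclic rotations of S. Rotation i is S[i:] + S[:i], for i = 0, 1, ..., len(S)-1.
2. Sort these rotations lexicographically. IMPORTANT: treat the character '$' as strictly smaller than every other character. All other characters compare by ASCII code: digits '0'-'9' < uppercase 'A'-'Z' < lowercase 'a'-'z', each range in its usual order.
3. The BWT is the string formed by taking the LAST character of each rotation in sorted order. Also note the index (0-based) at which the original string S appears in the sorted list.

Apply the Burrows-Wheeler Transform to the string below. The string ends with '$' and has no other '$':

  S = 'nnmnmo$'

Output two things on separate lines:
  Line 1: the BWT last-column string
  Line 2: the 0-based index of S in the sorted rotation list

All 7 rotations (rotation i = S[i:]+S[:i]):
  rot[0] = nnmnmo$
  rot[1] = nmnmo$n
  rot[2] = mnmo$nn
  rot[3] = nmo$nnm
  rot[4] = mo$nnmn
  rot[5] = o$nnmnm
  rot[6] = $nnmnmo
Sorted (with $ < everything):
  sorted[0] = $nnmnmo  (last char: 'o')
  sorted[1] = mnmo$nn  (last char: 'n')
  sorted[2] = mo$nnmn  (last char: 'n')
  sorted[3] = nmnmo$n  (last char: 'n')
  sorted[4] = nmo$nnm  (last char: 'm')
  sorted[5] = nnmnmo$  (last char: '$')
  sorted[6] = o$nnmnm  (last char: 'm')
Last column: onnnm$m
Original string S is at sorted index 5

Answer: onnnm$m
5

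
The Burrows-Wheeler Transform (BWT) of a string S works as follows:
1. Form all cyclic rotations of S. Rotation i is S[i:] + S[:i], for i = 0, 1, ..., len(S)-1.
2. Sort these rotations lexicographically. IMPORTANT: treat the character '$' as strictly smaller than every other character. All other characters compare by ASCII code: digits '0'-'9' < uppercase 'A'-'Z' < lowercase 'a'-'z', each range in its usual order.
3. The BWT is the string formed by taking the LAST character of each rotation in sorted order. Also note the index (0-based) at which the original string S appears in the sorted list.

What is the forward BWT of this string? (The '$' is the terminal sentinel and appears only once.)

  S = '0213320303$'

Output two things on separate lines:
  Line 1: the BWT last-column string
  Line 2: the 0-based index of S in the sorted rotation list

Answer: 3$322300031
1

Derivation:
All 11 rotations (rotation i = S[i:]+S[:i]):
  rot[0] = 0213320303$
  rot[1] = 213320303$0
  rot[2] = 13320303$02
  rot[3] = 3320303$021
  rot[4] = 320303$0213
  rot[5] = 20303$02133
  rot[6] = 0303$021332
  rot[7] = 303$0213320
  rot[8] = 03$02133203
  rot[9] = 3$021332030
  rot[10] = $0213320303
Sorted (with $ < everything):
  sorted[0] = $0213320303  (last char: '3')
  sorted[1] = 0213320303$  (last char: '$')
  sorted[2] = 03$02133203  (last char: '3')
  sorted[3] = 0303$021332  (last char: '2')
  sorted[4] = 13320303$02  (last char: '2')
  sorted[5] = 20303$02133  (last char: '3')
  sorted[6] = 213320303$0  (last char: '0')
  sorted[7] = 3$021332030  (last char: '0')
  sorted[8] = 303$0213320  (last char: '0')
  sorted[9] = 320303$0213  (last char: '3')
  sorted[10] = 3320303$021  (last char: '1')
Last column: 3$322300031
Original string S is at sorted index 1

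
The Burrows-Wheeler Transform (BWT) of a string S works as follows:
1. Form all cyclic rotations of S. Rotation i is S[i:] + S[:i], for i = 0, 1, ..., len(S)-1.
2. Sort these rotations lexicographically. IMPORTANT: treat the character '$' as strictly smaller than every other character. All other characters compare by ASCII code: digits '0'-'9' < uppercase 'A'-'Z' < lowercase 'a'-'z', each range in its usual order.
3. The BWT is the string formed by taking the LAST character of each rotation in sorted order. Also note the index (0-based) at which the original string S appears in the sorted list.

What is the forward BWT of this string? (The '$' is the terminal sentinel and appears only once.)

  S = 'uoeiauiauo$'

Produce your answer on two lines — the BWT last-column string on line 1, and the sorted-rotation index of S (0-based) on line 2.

Answer: oiioeuuuaa$
10

Derivation:
All 11 rotations (rotation i = S[i:]+S[:i]):
  rot[0] = uoeiauiauo$
  rot[1] = oeiauiauo$u
  rot[2] = eiauiauo$uo
  rot[3] = iauiauo$uoe
  rot[4] = auiauo$uoei
  rot[5] = uiauo$uoeia
  rot[6] = iauo$uoeiau
  rot[7] = auo$uoeiaui
  rot[8] = uo$uoeiauia
  rot[9] = o$uoeiauiau
  rot[10] = $uoeiauiauo
Sorted (with $ < everything):
  sorted[0] = $uoeiauiauo  (last char: 'o')
  sorted[1] = auiauo$uoei  (last char: 'i')
  sorted[2] = auo$uoeiaui  (last char: 'i')
  sorted[3] = eiauiauo$uo  (last char: 'o')
  sorted[4] = iauiauo$uoe  (last char: 'e')
  sorted[5] = iauo$uoeiau  (last char: 'u')
  sorted[6] = o$uoeiauiau  (last char: 'u')
  sorted[7] = oeiauiauo$u  (last char: 'u')
  sorted[8] = uiauo$uoeia  (last char: 'a')
  sorted[9] = uo$uoeiauia  (last char: 'a')
  sorted[10] = uoeiauiauo$  (last char: '$')
Last column: oiioeuuuaa$
Original string S is at sorted index 10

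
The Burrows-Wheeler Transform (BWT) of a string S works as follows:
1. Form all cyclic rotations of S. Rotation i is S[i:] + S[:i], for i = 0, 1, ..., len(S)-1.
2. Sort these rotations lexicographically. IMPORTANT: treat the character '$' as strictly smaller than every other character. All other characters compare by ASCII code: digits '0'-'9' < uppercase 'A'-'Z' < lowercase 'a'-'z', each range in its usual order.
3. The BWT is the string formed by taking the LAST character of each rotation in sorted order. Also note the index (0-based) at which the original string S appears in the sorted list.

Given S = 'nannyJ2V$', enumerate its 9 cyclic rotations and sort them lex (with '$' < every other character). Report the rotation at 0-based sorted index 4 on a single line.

All 9 rotations (rotation i = S[i:]+S[:i]):
  rot[0] = nannyJ2V$
  rot[1] = annyJ2V$n
  rot[2] = nnyJ2V$na
  rot[3] = nyJ2V$nan
  rot[4] = yJ2V$nann
  rot[5] = J2V$nanny
  rot[6] = 2V$nannyJ
  rot[7] = V$nannyJ2
  rot[8] = $nannyJ2V
Sorted (with $ < everything):
  sorted[0] = $nannyJ2V
  sorted[1] = 2V$nannyJ
  sorted[2] = J2V$nanny
  sorted[3] = V$nannyJ2
  sorted[4] = annyJ2V$n
  sorted[5] = nannyJ2V$
  sorted[6] = nnyJ2V$na
  sorted[7] = nyJ2V$nan
  sorted[8] = yJ2V$nann
sorted[4] = annyJ2V$n

Answer: annyJ2V$n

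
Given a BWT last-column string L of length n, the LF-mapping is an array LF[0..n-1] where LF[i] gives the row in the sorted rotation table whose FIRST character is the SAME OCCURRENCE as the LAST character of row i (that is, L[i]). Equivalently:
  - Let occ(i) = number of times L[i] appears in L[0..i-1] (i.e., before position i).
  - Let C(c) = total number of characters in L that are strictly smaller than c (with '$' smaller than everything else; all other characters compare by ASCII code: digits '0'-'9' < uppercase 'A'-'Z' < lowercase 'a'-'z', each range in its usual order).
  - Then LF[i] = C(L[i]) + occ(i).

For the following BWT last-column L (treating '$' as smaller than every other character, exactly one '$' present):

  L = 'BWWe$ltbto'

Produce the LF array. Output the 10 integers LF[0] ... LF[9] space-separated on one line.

Answer: 1 2 3 5 0 6 8 4 9 7

Derivation:
Char counts: '$':1, 'B':1, 'W':2, 'b':1, 'e':1, 'l':1, 'o':1, 't':2
C (first-col start): C('$')=0, C('B')=1, C('W')=2, C('b')=4, C('e')=5, C('l')=6, C('o')=7, C('t')=8
L[0]='B': occ=0, LF[0]=C('B')+0=1+0=1
L[1]='W': occ=0, LF[1]=C('W')+0=2+0=2
L[2]='W': occ=1, LF[2]=C('W')+1=2+1=3
L[3]='e': occ=0, LF[3]=C('e')+0=5+0=5
L[4]='$': occ=0, LF[4]=C('$')+0=0+0=0
L[5]='l': occ=0, LF[5]=C('l')+0=6+0=6
L[6]='t': occ=0, LF[6]=C('t')+0=8+0=8
L[7]='b': occ=0, LF[7]=C('b')+0=4+0=4
L[8]='t': occ=1, LF[8]=C('t')+1=8+1=9
L[9]='o': occ=0, LF[9]=C('o')+0=7+0=7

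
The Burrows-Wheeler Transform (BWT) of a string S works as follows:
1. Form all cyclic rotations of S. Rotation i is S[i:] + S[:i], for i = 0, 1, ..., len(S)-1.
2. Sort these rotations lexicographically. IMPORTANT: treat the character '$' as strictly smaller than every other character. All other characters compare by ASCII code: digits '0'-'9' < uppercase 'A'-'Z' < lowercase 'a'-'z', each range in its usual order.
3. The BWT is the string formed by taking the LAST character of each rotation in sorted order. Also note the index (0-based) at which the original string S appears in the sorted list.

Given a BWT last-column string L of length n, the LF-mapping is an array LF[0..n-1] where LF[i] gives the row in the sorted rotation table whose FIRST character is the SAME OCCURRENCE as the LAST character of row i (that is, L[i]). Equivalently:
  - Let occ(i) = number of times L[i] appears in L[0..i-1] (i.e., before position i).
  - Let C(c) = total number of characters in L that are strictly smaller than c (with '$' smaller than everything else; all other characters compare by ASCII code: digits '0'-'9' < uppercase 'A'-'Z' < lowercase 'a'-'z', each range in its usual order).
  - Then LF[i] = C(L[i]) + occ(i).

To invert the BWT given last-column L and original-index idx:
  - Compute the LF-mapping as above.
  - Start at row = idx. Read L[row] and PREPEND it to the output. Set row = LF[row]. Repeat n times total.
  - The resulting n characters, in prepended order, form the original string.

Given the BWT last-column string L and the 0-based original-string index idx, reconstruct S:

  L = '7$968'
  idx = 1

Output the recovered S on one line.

Answer: 6897$

Derivation:
LF mapping: 2 0 4 1 3
Walk LF starting at row 1, prepending L[row]:
  step 1: row=1, L[1]='$', prepend. Next row=LF[1]=0
  step 2: row=0, L[0]='7', prepend. Next row=LF[0]=2
  step 3: row=2, L[2]='9', prepend. Next row=LF[2]=4
  step 4: row=4, L[4]='8', prepend. Next row=LF[4]=3
  step 5: row=3, L[3]='6', prepend. Next row=LF[3]=1
Reversed output: 6897$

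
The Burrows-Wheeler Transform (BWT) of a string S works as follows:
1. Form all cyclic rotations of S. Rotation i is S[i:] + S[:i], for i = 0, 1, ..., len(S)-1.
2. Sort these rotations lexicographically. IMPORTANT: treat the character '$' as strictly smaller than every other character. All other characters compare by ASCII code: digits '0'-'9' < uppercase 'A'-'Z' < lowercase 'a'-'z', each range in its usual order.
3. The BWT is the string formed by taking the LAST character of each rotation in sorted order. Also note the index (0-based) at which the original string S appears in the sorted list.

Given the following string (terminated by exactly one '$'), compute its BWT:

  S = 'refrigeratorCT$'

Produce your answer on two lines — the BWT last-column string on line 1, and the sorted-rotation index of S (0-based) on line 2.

Answer: TrCrrgeirtoe$fa
12

Derivation:
All 15 rotations (rotation i = S[i:]+S[:i]):
  rot[0] = refrigeratorCT$
  rot[1] = efrigeratorCT$r
  rot[2] = frigeratorCT$re
  rot[3] = rigeratorCT$ref
  rot[4] = igeratorCT$refr
  rot[5] = geratorCT$refri
  rot[6] = eratorCT$refrig
  rot[7] = ratorCT$refrige
  rot[8] = atorCT$refriger
  rot[9] = torCT$refrigera
  rot[10] = orCT$refrigerat
  rot[11] = rCT$refrigerato
  rot[12] = CT$refrigerator
  rot[13] = T$refrigeratorC
  rot[14] = $refrigeratorCT
Sorted (with $ < everything):
  sorted[0] = $refrigeratorCT  (last char: 'T')
  sorted[1] = CT$refrigerator  (last char: 'r')
  sorted[2] = T$refrigeratorC  (last char: 'C')
  sorted[3] = atorCT$refriger  (last char: 'r')
  sorted[4] = efrigeratorCT$r  (last char: 'r')
  sorted[5] = eratorCT$refrig  (last char: 'g')
  sorted[6] = frigeratorCT$re  (last char: 'e')
  sorted[7] = geratorCT$refri  (last char: 'i')
  sorted[8] = igeratorCT$refr  (last char: 'r')
  sorted[9] = orCT$refrigerat  (last char: 't')
  sorted[10] = rCT$refrigerato  (last char: 'o')
  sorted[11] = ratorCT$refrige  (last char: 'e')
  sorted[12] = refrigeratorCT$  (last char: '$')
  sorted[13] = rigeratorCT$ref  (last char: 'f')
  sorted[14] = torCT$refrigera  (last char: 'a')
Last column: TrCrrgeirtoe$fa
Original string S is at sorted index 12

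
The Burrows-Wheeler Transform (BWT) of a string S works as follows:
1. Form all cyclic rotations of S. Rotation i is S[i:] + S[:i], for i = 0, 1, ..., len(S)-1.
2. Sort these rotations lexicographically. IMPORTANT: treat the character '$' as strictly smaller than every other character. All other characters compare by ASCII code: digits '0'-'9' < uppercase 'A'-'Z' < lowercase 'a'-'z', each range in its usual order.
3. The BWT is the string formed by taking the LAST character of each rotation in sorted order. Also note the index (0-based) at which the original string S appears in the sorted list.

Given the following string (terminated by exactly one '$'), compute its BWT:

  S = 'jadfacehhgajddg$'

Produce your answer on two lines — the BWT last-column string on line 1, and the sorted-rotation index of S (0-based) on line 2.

All 16 rotations (rotation i = S[i:]+S[:i]):
  rot[0] = jadfacehhgajddg$
  rot[1] = adfacehhgajddg$j
  rot[2] = dfacehhgajddg$ja
  rot[3] = facehhgajddg$jad
  rot[4] = acehhgajddg$jadf
  rot[5] = cehhgajddg$jadfa
  rot[6] = ehhgajddg$jadfac
  rot[7] = hhgajddg$jadface
  rot[8] = hgajddg$jadfaceh
  rot[9] = gajddg$jadfacehh
  rot[10] = ajddg$jadfacehhg
  rot[11] = jddg$jadfacehhga
  rot[12] = ddg$jadfacehhgaj
  rot[13] = dg$jadfacehhgajd
  rot[14] = g$jadfacehhgajdd
  rot[15] = $jadfacehhgajddg
Sorted (with $ < everything):
  sorted[0] = $jadfacehhgajddg  (last char: 'g')
  sorted[1] = acehhgajddg$jadf  (last char: 'f')
  sorted[2] = adfacehhgajddg$j  (last char: 'j')
  sorted[3] = ajddg$jadfacehhg  (last char: 'g')
  sorted[4] = cehhgajddg$jadfa  (last char: 'a')
  sorted[5] = ddg$jadfacehhgaj  (last char: 'j')
  sorted[6] = dfacehhgajddg$ja  (last char: 'a')
  sorted[7] = dg$jadfacehhgajd  (last char: 'd')
  sorted[8] = ehhgajddg$jadfac  (last char: 'c')
  sorted[9] = facehhgajddg$jad  (last char: 'd')
  sorted[10] = g$jadfacehhgajdd  (last char: 'd')
  sorted[11] = gajddg$jadfacehh  (last char: 'h')
  sorted[12] = hgajddg$jadfaceh  (last char: 'h')
  sorted[13] = hhgajddg$jadface  (last char: 'e')
  sorted[14] = jadfacehhgajddg$  (last char: '$')
  sorted[15] = jddg$jadfacehhga  (last char: 'a')
Last column: gfjgajadcddhhe$a
Original string S is at sorted index 14

Answer: gfjgajadcddhhe$a
14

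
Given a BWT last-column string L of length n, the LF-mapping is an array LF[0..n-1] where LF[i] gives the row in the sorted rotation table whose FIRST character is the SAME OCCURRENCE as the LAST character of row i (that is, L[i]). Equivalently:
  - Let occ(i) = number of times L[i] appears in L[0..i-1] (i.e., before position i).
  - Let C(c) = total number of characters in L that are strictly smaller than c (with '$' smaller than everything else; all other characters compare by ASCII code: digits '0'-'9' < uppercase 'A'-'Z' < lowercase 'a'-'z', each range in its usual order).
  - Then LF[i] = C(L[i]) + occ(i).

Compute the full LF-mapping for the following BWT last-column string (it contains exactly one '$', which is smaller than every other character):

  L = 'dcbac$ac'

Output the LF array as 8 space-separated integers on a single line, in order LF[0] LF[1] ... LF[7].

Char counts: '$':1, 'a':2, 'b':1, 'c':3, 'd':1
C (first-col start): C('$')=0, C('a')=1, C('b')=3, C('c')=4, C('d')=7
L[0]='d': occ=0, LF[0]=C('d')+0=7+0=7
L[1]='c': occ=0, LF[1]=C('c')+0=4+0=4
L[2]='b': occ=0, LF[2]=C('b')+0=3+0=3
L[3]='a': occ=0, LF[3]=C('a')+0=1+0=1
L[4]='c': occ=1, LF[4]=C('c')+1=4+1=5
L[5]='$': occ=0, LF[5]=C('$')+0=0+0=0
L[6]='a': occ=1, LF[6]=C('a')+1=1+1=2
L[7]='c': occ=2, LF[7]=C('c')+2=4+2=6

Answer: 7 4 3 1 5 0 2 6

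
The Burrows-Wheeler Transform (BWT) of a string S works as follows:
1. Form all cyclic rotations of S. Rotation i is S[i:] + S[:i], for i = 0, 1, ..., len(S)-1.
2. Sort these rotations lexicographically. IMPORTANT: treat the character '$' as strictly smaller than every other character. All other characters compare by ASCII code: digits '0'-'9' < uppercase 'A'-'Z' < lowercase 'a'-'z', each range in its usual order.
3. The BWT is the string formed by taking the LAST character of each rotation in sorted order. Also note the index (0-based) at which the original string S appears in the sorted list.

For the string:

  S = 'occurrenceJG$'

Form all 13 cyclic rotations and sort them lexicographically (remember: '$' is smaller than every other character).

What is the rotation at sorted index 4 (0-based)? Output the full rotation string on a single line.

Answer: ceJG$occurren

Derivation:
All 13 rotations (rotation i = S[i:]+S[:i]):
  rot[0] = occurrenceJG$
  rot[1] = ccurrenceJG$o
  rot[2] = currenceJG$oc
  rot[3] = urrenceJG$occ
  rot[4] = rrenceJG$occu
  rot[5] = renceJG$occur
  rot[6] = enceJG$occurr
  rot[7] = nceJG$occurre
  rot[8] = ceJG$occurren
  rot[9] = eJG$occurrenc
  rot[10] = JG$occurrence
  rot[11] = G$occurrenceJ
  rot[12] = $occurrenceJG
Sorted (with $ < everything):
  sorted[0] = $occurrenceJG
  sorted[1] = G$occurrenceJ
  sorted[2] = JG$occurrence
  sorted[3] = ccurrenceJG$o
  sorted[4] = ceJG$occurren
  sorted[5] = currenceJG$oc
  sorted[6] = eJG$occurrenc
  sorted[7] = enceJG$occurr
  sorted[8] = nceJG$occurre
  sorted[9] = occurrenceJG$
  sorted[10] = renceJG$occur
  sorted[11] = rrenceJG$occu
  sorted[12] = urrenceJG$occ
sorted[4] = ceJG$occurren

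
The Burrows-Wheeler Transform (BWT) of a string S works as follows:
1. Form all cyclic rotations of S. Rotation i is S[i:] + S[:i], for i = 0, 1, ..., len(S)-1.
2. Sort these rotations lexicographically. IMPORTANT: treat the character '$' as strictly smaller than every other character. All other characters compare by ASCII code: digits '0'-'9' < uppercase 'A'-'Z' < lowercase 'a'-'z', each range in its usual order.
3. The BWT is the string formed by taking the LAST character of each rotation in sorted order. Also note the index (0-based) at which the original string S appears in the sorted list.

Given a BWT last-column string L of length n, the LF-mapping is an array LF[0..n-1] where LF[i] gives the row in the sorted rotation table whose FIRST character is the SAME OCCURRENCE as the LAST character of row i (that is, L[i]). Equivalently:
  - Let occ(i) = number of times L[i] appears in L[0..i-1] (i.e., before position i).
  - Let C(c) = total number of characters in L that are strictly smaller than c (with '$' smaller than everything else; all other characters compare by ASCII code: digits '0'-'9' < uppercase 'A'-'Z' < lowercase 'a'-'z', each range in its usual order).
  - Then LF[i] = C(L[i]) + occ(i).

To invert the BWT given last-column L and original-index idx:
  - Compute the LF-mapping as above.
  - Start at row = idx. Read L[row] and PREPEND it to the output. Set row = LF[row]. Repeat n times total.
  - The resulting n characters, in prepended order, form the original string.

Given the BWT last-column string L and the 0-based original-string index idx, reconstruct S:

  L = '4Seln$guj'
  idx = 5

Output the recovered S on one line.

Answer: jungleS4$

Derivation:
LF mapping: 1 2 3 6 7 0 4 8 5
Walk LF starting at row 5, prepending L[row]:
  step 1: row=5, L[5]='$', prepend. Next row=LF[5]=0
  step 2: row=0, L[0]='4', prepend. Next row=LF[0]=1
  step 3: row=1, L[1]='S', prepend. Next row=LF[1]=2
  step 4: row=2, L[2]='e', prepend. Next row=LF[2]=3
  step 5: row=3, L[3]='l', prepend. Next row=LF[3]=6
  step 6: row=6, L[6]='g', prepend. Next row=LF[6]=4
  step 7: row=4, L[4]='n', prepend. Next row=LF[4]=7
  step 8: row=7, L[7]='u', prepend. Next row=LF[7]=8
  step 9: row=8, L[8]='j', prepend. Next row=LF[8]=5
Reversed output: jungleS4$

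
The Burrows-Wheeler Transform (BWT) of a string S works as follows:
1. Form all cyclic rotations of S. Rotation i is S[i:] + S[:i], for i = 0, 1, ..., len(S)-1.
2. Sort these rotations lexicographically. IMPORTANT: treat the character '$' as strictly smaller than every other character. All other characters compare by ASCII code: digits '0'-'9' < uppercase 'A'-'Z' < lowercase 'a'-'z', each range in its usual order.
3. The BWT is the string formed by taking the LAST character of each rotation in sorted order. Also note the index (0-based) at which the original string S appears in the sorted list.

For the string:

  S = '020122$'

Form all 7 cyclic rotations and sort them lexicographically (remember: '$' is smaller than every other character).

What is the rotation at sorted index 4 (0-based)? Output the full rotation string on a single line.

All 7 rotations (rotation i = S[i:]+S[:i]):
  rot[0] = 020122$
  rot[1] = 20122$0
  rot[2] = 0122$02
  rot[3] = 122$020
  rot[4] = 22$0201
  rot[5] = 2$02012
  rot[6] = $020122
Sorted (with $ < everything):
  sorted[0] = $020122
  sorted[1] = 0122$02
  sorted[2] = 020122$
  sorted[3] = 122$020
  sorted[4] = 2$02012
  sorted[5] = 20122$0
  sorted[6] = 22$0201
sorted[4] = 2$02012

Answer: 2$02012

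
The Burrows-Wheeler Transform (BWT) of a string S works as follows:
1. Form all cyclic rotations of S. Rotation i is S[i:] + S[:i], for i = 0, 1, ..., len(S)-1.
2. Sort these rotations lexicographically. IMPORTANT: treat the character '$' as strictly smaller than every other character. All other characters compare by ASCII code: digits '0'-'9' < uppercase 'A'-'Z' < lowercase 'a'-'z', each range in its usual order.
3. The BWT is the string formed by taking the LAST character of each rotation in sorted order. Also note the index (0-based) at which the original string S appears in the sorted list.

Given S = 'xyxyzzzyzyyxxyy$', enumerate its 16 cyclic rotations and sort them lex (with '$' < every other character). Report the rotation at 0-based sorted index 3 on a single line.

All 16 rotations (rotation i = S[i:]+S[:i]):
  rot[0] = xyxyzzzyzyyxxyy$
  rot[1] = yxyzzzyzyyxxyy$x
  rot[2] = xyzzzyzyyxxyy$xy
  rot[3] = yzzzyzyyxxyy$xyx
  rot[4] = zzzyzyyxxyy$xyxy
  rot[5] = zzyzyyxxyy$xyxyz
  rot[6] = zyzyyxxyy$xyxyzz
  rot[7] = yzyyxxyy$xyxyzzz
  rot[8] = zyyxxyy$xyxyzzzy
  rot[9] = yyxxyy$xyxyzzzyz
  rot[10] = yxxyy$xyxyzzzyzy
  rot[11] = xxyy$xyxyzzzyzyy
  rot[12] = xyy$xyxyzzzyzyyx
  rot[13] = yy$xyxyzzzyzyyxx
  rot[14] = y$xyxyzzzyzyyxxy
  rot[15] = $xyxyzzzyzyyxxyy
Sorted (with $ < everything):
  sorted[0] = $xyxyzzzyzyyxxyy
  sorted[1] = xxyy$xyxyzzzyzyy
  sorted[2] = xyxyzzzyzyyxxyy$
  sorted[3] = xyy$xyxyzzzyzyyx
  sorted[4] = xyzzzyzyyxxyy$xy
  sorted[5] = y$xyxyzzzyzyyxxy
  sorted[6] = yxxyy$xyxyzzzyzy
  sorted[7] = yxyzzzyzyyxxyy$x
  sorted[8] = yy$xyxyzzzyzyyxx
  sorted[9] = yyxxyy$xyxyzzzyz
  sorted[10] = yzyyxxyy$xyxyzzz
  sorted[11] = yzzzyzyyxxyy$xyx
  sorted[12] = zyyxxyy$xyxyzzzy
  sorted[13] = zyzyyxxyy$xyxyzz
  sorted[14] = zzyzyyxxyy$xyxyz
  sorted[15] = zzzyzyyxxyy$xyxy
sorted[3] = xyy$xyxyzzzyzyyx

Answer: xyy$xyxyzzzyzyyx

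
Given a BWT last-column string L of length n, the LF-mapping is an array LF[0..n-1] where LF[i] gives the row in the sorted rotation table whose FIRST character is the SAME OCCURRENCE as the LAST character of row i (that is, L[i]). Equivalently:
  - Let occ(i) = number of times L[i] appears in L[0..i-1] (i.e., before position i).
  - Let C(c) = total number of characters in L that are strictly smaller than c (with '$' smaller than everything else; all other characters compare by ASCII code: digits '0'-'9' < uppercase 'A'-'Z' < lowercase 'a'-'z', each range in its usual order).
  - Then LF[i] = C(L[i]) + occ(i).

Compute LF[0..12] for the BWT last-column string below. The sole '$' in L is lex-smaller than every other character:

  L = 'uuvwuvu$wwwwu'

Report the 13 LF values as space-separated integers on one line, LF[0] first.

Answer: 1 2 6 8 3 7 4 0 9 10 11 12 5

Derivation:
Char counts: '$':1, 'u':5, 'v':2, 'w':5
C (first-col start): C('$')=0, C('u')=1, C('v')=6, C('w')=8
L[0]='u': occ=0, LF[0]=C('u')+0=1+0=1
L[1]='u': occ=1, LF[1]=C('u')+1=1+1=2
L[2]='v': occ=0, LF[2]=C('v')+0=6+0=6
L[3]='w': occ=0, LF[3]=C('w')+0=8+0=8
L[4]='u': occ=2, LF[4]=C('u')+2=1+2=3
L[5]='v': occ=1, LF[5]=C('v')+1=6+1=7
L[6]='u': occ=3, LF[6]=C('u')+3=1+3=4
L[7]='$': occ=0, LF[7]=C('$')+0=0+0=0
L[8]='w': occ=1, LF[8]=C('w')+1=8+1=9
L[9]='w': occ=2, LF[9]=C('w')+2=8+2=10
L[10]='w': occ=3, LF[10]=C('w')+3=8+3=11
L[11]='w': occ=4, LF[11]=C('w')+4=8+4=12
L[12]='u': occ=4, LF[12]=C('u')+4=1+4=5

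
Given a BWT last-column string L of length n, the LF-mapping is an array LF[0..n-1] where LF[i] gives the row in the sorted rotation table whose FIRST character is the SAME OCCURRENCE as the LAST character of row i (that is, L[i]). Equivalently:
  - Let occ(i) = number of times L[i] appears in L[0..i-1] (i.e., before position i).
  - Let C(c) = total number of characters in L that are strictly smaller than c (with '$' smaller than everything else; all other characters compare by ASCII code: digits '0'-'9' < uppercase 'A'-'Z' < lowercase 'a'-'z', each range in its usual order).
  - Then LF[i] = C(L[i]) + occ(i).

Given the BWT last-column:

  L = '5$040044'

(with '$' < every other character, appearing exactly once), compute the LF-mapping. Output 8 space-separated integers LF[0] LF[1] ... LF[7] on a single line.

Char counts: '$':1, '0':3, '4':3, '5':1
C (first-col start): C('$')=0, C('0')=1, C('4')=4, C('5')=7
L[0]='5': occ=0, LF[0]=C('5')+0=7+0=7
L[1]='$': occ=0, LF[1]=C('$')+0=0+0=0
L[2]='0': occ=0, LF[2]=C('0')+0=1+0=1
L[3]='4': occ=0, LF[3]=C('4')+0=4+0=4
L[4]='0': occ=1, LF[4]=C('0')+1=1+1=2
L[5]='0': occ=2, LF[5]=C('0')+2=1+2=3
L[6]='4': occ=1, LF[6]=C('4')+1=4+1=5
L[7]='4': occ=2, LF[7]=C('4')+2=4+2=6

Answer: 7 0 1 4 2 3 5 6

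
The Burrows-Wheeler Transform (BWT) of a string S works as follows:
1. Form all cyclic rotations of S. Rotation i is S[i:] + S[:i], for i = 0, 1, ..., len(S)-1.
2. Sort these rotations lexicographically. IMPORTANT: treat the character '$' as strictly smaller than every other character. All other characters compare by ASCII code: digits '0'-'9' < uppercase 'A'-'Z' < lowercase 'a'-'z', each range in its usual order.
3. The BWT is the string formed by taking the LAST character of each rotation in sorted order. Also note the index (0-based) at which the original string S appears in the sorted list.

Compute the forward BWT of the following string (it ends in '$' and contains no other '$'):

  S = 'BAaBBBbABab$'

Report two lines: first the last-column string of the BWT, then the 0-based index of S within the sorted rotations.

All 12 rotations (rotation i = S[i:]+S[:i]):
  rot[0] = BAaBBBbABab$
  rot[1] = AaBBBbABab$B
  rot[2] = aBBBbABab$BA
  rot[3] = BBBbABab$BAa
  rot[4] = BBbABab$BAaB
  rot[5] = BbABab$BAaBB
  rot[6] = bABab$BAaBBB
  rot[7] = ABab$BAaBBBb
  rot[8] = Bab$BAaBBBbA
  rot[9] = ab$BAaBBBbAB
  rot[10] = b$BAaBBBbABa
  rot[11] = $BAaBBBbABab
Sorted (with $ < everything):
  sorted[0] = $BAaBBBbABab  (last char: 'b')
  sorted[1] = ABab$BAaBBBb  (last char: 'b')
  sorted[2] = AaBBBbABab$B  (last char: 'B')
  sorted[3] = BAaBBBbABab$  (last char: '$')
  sorted[4] = BBBbABab$BAa  (last char: 'a')
  sorted[5] = BBbABab$BAaB  (last char: 'B')
  sorted[6] = Bab$BAaBBBbA  (last char: 'A')
  sorted[7] = BbABab$BAaBB  (last char: 'B')
  sorted[8] = aBBBbABab$BA  (last char: 'A')
  sorted[9] = ab$BAaBBBbAB  (last char: 'B')
  sorted[10] = b$BAaBBBbABa  (last char: 'a')
  sorted[11] = bABab$BAaBBB  (last char: 'B')
Last column: bbB$aBABABaB
Original string S is at sorted index 3

Answer: bbB$aBABABaB
3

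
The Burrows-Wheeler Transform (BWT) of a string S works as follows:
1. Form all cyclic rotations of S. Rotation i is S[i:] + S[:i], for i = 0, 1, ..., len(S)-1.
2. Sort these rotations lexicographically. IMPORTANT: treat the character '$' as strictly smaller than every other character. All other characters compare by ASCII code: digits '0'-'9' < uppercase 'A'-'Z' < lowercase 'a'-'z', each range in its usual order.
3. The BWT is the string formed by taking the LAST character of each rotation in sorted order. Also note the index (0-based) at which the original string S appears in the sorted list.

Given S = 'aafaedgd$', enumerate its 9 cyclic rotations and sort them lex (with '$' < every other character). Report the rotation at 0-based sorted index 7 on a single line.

All 9 rotations (rotation i = S[i:]+S[:i]):
  rot[0] = aafaedgd$
  rot[1] = afaedgd$a
  rot[2] = faedgd$aa
  rot[3] = aedgd$aaf
  rot[4] = edgd$aafa
  rot[5] = dgd$aafae
  rot[6] = gd$aafaed
  rot[7] = d$aafaedg
  rot[8] = $aafaedgd
Sorted (with $ < everything):
  sorted[0] = $aafaedgd
  sorted[1] = aafaedgd$
  sorted[2] = aedgd$aaf
  sorted[3] = afaedgd$a
  sorted[4] = d$aafaedg
  sorted[5] = dgd$aafae
  sorted[6] = edgd$aafa
  sorted[7] = faedgd$aa
  sorted[8] = gd$aafaed
sorted[7] = faedgd$aa

Answer: faedgd$aa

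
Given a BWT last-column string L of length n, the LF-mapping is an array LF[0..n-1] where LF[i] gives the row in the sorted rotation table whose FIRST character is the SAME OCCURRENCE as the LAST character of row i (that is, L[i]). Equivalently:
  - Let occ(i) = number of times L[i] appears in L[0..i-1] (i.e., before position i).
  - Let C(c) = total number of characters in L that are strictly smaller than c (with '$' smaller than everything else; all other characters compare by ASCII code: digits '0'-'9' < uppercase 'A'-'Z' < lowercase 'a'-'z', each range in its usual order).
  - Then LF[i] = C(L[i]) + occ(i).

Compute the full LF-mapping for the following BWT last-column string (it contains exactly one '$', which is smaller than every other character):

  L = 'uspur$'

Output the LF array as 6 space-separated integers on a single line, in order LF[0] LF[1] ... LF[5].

Char counts: '$':1, 'p':1, 'r':1, 's':1, 'u':2
C (first-col start): C('$')=0, C('p')=1, C('r')=2, C('s')=3, C('u')=4
L[0]='u': occ=0, LF[0]=C('u')+0=4+0=4
L[1]='s': occ=0, LF[1]=C('s')+0=3+0=3
L[2]='p': occ=0, LF[2]=C('p')+0=1+0=1
L[3]='u': occ=1, LF[3]=C('u')+1=4+1=5
L[4]='r': occ=0, LF[4]=C('r')+0=2+0=2
L[5]='$': occ=0, LF[5]=C('$')+0=0+0=0

Answer: 4 3 1 5 2 0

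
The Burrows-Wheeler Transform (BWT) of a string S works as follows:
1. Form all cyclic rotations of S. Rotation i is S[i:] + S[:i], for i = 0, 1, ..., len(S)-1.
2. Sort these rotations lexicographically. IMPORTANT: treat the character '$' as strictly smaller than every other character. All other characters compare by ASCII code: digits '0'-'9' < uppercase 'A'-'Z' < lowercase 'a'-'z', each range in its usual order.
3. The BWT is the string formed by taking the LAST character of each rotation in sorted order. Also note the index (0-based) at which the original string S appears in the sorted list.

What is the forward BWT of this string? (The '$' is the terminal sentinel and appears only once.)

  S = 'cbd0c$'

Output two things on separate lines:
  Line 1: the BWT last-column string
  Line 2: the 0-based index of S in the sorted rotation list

Answer: cdc0$b
4

Derivation:
All 6 rotations (rotation i = S[i:]+S[:i]):
  rot[0] = cbd0c$
  rot[1] = bd0c$c
  rot[2] = d0c$cb
  rot[3] = 0c$cbd
  rot[4] = c$cbd0
  rot[5] = $cbd0c
Sorted (with $ < everything):
  sorted[0] = $cbd0c  (last char: 'c')
  sorted[1] = 0c$cbd  (last char: 'd')
  sorted[2] = bd0c$c  (last char: 'c')
  sorted[3] = c$cbd0  (last char: '0')
  sorted[4] = cbd0c$  (last char: '$')
  sorted[5] = d0c$cb  (last char: 'b')
Last column: cdc0$b
Original string S is at sorted index 4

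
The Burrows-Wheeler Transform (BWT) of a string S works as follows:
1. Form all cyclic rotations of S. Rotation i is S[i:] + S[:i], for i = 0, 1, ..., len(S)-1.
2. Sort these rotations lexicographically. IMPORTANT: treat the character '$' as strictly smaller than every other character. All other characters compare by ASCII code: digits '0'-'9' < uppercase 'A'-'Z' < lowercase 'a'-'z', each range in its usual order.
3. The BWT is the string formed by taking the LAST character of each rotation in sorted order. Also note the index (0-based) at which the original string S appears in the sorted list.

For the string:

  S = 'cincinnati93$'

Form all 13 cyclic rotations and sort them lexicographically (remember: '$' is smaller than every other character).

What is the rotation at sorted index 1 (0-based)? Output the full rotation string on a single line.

All 13 rotations (rotation i = S[i:]+S[:i]):
  rot[0] = cincinnati93$
  rot[1] = incinnati93$c
  rot[2] = ncinnati93$ci
  rot[3] = cinnati93$cin
  rot[4] = innati93$cinc
  rot[5] = nnati93$cinci
  rot[6] = nati93$cincin
  rot[7] = ati93$cincinn
  rot[8] = ti93$cincinna
  rot[9] = i93$cincinnat
  rot[10] = 93$cincinnati
  rot[11] = 3$cincinnati9
  rot[12] = $cincinnati93
Sorted (with $ < everything):
  sorted[0] = $cincinnati93
  sorted[1] = 3$cincinnati9
  sorted[2] = 93$cincinnati
  sorted[3] = ati93$cincinn
  sorted[4] = cincinnati93$
  sorted[5] = cinnati93$cin
  sorted[6] = i93$cincinnat
  sorted[7] = incinnati93$c
  sorted[8] = innati93$cinc
  sorted[9] = nati93$cincin
  sorted[10] = ncinnati93$ci
  sorted[11] = nnati93$cinci
  sorted[12] = ti93$cincinna
sorted[1] = 3$cincinnati9

Answer: 3$cincinnati9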